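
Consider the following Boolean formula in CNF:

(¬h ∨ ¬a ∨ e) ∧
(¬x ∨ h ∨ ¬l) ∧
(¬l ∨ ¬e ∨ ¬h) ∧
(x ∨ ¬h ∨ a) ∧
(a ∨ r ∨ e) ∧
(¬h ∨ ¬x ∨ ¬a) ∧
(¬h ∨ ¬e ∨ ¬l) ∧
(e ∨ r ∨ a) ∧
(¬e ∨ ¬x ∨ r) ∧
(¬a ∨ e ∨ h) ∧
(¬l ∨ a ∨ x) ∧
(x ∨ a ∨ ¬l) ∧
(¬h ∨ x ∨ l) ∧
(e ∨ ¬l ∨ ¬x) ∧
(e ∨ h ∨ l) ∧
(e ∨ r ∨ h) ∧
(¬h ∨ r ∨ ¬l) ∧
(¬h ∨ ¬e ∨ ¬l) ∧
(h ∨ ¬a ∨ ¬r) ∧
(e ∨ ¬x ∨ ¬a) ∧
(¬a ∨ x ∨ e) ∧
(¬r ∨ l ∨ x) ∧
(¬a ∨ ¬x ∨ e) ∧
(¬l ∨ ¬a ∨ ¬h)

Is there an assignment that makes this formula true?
Yes

Yes, the formula is satisfiable.

One satisfying assignment is: x=False, h=False, a=False, r=False, l=False, e=True

Verification: With this assignment, all 24 clauses evaluate to true.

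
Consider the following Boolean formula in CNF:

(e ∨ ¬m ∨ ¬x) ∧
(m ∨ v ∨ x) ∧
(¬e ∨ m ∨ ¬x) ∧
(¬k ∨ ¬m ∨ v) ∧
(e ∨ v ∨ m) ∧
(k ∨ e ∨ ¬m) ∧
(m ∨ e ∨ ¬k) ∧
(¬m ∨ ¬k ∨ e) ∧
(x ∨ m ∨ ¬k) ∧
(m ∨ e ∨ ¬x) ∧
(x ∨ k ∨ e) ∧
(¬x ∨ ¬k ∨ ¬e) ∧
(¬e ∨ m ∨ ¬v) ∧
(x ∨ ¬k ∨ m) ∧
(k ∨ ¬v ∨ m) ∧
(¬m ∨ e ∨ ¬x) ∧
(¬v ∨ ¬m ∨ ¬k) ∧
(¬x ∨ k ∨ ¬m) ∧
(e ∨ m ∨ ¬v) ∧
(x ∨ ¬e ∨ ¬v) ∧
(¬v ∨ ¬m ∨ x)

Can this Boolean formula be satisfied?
Yes

Yes, the formula is satisfiable.

One satisfying assignment is: x=False, k=False, m=True, e=True, v=False

Verification: With this assignment, all 21 clauses evaluate to true.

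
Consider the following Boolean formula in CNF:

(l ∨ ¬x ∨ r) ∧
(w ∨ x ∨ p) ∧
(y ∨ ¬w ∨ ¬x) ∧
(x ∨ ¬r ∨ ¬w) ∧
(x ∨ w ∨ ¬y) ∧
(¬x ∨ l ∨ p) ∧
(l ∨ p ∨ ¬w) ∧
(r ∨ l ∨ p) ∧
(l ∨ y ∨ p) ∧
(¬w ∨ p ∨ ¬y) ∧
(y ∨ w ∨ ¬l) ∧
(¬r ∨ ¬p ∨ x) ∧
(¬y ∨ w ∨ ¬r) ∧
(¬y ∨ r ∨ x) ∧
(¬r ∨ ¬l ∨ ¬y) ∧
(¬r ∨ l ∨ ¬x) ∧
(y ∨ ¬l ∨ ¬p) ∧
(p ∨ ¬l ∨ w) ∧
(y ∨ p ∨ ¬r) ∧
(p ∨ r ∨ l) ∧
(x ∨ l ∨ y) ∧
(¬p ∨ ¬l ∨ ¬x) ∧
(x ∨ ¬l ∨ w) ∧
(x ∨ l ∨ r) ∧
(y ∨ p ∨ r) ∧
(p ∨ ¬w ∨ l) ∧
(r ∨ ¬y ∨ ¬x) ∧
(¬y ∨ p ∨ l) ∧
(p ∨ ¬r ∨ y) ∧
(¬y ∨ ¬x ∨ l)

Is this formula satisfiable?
No

No, the formula is not satisfiable.

No assignment of truth values to the variables can make all 30 clauses true simultaneously.

The formula is UNSAT (unsatisfiable).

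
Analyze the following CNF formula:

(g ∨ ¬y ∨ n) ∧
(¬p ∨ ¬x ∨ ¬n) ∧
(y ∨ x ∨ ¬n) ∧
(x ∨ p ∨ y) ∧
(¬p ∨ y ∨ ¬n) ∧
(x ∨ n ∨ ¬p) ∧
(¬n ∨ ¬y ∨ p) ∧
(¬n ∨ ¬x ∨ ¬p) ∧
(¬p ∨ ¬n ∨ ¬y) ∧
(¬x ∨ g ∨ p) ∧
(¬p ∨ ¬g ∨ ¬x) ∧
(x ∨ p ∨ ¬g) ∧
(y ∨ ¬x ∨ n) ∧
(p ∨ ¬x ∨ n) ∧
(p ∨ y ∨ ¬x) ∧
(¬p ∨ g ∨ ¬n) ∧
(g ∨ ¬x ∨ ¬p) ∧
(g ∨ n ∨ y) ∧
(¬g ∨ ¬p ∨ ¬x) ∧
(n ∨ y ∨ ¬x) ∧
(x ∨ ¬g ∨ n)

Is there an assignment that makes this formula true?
No

No, the formula is not satisfiable.

No assignment of truth values to the variables can make all 21 clauses true simultaneously.

The formula is UNSAT (unsatisfiable).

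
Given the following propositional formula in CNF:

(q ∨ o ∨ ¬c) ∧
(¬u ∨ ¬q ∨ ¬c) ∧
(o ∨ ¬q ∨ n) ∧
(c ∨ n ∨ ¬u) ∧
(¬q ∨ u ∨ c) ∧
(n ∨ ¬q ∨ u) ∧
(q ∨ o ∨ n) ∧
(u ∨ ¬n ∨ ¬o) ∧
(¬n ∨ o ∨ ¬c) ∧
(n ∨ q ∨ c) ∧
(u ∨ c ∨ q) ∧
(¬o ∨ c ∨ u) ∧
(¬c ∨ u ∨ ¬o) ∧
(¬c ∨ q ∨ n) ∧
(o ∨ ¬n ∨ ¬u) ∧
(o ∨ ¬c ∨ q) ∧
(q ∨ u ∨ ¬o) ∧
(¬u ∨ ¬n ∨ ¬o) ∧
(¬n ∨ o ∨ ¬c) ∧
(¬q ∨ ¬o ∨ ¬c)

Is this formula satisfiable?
No

No, the formula is not satisfiable.

No assignment of truth values to the variables can make all 20 clauses true simultaneously.

The formula is UNSAT (unsatisfiable).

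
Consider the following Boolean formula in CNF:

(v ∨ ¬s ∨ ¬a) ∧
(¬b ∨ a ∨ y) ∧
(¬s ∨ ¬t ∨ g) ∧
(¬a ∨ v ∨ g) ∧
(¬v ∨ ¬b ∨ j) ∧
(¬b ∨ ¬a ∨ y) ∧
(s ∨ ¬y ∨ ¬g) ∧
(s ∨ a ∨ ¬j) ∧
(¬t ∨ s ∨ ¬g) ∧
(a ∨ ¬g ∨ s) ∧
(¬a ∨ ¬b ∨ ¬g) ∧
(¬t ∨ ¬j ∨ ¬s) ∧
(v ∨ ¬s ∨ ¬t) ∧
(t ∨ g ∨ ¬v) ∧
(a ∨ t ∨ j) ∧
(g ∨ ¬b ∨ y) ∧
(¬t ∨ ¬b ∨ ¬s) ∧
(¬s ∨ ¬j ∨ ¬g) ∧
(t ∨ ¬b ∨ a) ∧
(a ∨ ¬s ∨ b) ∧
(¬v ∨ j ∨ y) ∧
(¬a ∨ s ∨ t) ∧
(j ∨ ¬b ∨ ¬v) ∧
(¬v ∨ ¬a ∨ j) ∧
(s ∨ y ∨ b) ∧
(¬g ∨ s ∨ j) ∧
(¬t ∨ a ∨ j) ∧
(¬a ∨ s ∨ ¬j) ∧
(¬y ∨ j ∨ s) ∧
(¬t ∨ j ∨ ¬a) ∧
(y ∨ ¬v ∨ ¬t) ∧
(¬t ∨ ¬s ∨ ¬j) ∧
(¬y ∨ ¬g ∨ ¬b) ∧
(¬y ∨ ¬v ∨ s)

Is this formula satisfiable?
No

No, the formula is not satisfiable.

No assignment of truth values to the variables can make all 34 clauses true simultaneously.

The formula is UNSAT (unsatisfiable).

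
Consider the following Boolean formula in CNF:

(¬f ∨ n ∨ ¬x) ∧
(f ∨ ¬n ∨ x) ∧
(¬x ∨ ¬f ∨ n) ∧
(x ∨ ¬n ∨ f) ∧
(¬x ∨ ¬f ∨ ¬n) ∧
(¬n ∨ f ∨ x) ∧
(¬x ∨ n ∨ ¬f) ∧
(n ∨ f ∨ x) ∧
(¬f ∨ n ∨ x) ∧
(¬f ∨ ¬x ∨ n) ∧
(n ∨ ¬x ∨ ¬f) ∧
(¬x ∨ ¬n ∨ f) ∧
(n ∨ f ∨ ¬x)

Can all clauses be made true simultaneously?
Yes

Yes, the formula is satisfiable.

One satisfying assignment is: x=False, f=True, n=True

Verification: With this assignment, all 13 clauses evaluate to true.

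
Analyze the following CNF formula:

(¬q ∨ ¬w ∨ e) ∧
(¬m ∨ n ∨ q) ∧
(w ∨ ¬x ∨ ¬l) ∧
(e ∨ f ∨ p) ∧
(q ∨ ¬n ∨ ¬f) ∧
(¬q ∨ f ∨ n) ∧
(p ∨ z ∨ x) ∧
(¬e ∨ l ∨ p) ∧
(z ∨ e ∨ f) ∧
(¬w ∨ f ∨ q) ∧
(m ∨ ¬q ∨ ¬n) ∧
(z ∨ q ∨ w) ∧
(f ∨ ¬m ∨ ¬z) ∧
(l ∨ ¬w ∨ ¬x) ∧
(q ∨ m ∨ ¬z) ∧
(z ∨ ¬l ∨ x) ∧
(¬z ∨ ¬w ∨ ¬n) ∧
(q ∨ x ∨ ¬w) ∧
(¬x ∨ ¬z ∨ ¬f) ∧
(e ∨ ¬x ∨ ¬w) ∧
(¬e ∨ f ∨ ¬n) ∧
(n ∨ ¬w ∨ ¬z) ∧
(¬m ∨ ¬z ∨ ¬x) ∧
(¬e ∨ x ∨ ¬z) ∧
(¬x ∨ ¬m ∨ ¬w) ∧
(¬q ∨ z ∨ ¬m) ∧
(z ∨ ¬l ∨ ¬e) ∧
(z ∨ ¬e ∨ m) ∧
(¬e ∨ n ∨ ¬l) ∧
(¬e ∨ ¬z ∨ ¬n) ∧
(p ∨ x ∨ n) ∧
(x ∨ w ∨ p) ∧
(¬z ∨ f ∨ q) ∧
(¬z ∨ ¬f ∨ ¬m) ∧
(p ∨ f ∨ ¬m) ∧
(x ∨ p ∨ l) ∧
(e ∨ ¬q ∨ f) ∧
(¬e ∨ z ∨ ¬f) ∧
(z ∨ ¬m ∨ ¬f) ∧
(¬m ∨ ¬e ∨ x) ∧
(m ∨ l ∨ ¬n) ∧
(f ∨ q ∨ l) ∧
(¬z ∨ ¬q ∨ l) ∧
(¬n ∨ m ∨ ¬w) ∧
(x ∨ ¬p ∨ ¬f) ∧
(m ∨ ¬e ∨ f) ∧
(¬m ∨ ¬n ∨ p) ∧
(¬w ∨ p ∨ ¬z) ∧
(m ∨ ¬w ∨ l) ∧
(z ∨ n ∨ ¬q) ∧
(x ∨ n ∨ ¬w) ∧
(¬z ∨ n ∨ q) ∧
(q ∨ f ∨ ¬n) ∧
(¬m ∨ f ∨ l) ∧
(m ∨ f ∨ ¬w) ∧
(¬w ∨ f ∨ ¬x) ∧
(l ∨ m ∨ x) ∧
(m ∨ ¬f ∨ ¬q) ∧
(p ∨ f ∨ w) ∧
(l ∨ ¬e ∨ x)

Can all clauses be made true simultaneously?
No

No, the formula is not satisfiable.

No assignment of truth values to the variables can make all 60 clauses true simultaneously.

The formula is UNSAT (unsatisfiable).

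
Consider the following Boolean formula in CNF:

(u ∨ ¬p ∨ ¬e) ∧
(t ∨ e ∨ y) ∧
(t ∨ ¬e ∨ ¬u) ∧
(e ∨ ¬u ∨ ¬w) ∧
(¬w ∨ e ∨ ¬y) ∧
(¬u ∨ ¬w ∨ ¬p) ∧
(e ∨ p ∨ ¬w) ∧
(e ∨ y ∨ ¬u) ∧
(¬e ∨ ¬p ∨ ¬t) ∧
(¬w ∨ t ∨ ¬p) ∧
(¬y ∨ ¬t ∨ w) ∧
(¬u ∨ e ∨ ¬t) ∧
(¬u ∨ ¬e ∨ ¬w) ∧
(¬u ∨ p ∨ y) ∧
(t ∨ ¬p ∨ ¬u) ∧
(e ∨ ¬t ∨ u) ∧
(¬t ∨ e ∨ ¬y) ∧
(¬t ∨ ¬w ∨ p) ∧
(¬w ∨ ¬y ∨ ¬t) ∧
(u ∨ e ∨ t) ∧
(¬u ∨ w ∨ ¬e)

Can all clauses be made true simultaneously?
Yes

Yes, the formula is satisfiable.

One satisfying assignment is: u=False, w=False, p=False, t=False, e=True, y=False

Verification: With this assignment, all 21 clauses evaluate to true.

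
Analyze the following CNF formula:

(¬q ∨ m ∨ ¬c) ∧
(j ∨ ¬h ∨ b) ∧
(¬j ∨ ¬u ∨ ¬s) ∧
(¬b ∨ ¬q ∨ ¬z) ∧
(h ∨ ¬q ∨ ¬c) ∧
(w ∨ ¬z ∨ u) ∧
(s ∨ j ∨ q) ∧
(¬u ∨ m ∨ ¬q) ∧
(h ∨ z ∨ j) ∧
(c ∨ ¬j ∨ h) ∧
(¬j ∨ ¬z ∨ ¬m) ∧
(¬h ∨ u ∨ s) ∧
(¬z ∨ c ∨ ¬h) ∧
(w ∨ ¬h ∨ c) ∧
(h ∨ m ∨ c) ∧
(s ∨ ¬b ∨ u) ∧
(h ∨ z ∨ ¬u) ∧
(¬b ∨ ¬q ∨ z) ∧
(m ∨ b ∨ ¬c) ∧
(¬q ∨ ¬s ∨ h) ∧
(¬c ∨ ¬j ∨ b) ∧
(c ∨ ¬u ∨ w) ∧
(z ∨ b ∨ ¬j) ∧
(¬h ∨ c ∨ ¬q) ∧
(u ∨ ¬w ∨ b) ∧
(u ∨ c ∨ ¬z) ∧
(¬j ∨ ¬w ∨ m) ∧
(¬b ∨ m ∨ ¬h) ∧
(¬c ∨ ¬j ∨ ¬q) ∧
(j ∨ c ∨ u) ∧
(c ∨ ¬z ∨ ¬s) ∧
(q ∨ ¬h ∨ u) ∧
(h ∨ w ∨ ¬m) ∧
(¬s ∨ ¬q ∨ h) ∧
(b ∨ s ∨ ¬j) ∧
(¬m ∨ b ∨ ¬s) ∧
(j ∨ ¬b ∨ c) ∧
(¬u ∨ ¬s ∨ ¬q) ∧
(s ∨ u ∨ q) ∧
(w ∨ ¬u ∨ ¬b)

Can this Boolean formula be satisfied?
Yes

Yes, the formula is satisfiable.

One satisfying assignment is: j=True, s=False, w=True, z=False, b=True, c=True, q=False, u=True, m=True, h=True

Verification: With this assignment, all 40 clauses evaluate to true.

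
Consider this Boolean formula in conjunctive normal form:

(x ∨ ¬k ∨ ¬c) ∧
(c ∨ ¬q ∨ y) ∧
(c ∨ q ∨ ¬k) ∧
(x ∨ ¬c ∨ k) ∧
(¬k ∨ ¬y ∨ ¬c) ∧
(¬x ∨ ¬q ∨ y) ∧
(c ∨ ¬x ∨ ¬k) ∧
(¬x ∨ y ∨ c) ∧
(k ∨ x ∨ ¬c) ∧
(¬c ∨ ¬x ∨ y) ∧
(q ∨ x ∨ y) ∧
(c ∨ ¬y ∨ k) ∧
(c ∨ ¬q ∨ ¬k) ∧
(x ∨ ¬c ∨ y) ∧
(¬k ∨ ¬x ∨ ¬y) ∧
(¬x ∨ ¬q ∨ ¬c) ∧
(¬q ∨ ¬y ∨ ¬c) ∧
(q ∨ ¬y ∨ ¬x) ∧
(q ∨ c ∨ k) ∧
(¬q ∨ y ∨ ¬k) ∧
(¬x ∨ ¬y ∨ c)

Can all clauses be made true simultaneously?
No

No, the formula is not satisfiable.

No assignment of truth values to the variables can make all 21 clauses true simultaneously.

The formula is UNSAT (unsatisfiable).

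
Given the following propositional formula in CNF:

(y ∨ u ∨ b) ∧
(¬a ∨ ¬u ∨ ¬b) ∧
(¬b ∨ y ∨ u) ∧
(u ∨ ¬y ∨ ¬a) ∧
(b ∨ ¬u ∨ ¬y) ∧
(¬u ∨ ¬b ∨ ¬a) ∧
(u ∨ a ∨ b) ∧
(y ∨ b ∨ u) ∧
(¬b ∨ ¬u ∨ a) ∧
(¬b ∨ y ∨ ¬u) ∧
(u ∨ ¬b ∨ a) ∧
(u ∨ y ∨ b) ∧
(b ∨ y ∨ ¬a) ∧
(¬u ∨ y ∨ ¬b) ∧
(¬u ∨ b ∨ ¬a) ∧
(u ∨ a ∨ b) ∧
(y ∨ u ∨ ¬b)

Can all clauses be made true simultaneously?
Yes

Yes, the formula is satisfiable.

One satisfying assignment is: a=False, u=True, y=False, b=False

Verification: With this assignment, all 17 clauses evaluate to true.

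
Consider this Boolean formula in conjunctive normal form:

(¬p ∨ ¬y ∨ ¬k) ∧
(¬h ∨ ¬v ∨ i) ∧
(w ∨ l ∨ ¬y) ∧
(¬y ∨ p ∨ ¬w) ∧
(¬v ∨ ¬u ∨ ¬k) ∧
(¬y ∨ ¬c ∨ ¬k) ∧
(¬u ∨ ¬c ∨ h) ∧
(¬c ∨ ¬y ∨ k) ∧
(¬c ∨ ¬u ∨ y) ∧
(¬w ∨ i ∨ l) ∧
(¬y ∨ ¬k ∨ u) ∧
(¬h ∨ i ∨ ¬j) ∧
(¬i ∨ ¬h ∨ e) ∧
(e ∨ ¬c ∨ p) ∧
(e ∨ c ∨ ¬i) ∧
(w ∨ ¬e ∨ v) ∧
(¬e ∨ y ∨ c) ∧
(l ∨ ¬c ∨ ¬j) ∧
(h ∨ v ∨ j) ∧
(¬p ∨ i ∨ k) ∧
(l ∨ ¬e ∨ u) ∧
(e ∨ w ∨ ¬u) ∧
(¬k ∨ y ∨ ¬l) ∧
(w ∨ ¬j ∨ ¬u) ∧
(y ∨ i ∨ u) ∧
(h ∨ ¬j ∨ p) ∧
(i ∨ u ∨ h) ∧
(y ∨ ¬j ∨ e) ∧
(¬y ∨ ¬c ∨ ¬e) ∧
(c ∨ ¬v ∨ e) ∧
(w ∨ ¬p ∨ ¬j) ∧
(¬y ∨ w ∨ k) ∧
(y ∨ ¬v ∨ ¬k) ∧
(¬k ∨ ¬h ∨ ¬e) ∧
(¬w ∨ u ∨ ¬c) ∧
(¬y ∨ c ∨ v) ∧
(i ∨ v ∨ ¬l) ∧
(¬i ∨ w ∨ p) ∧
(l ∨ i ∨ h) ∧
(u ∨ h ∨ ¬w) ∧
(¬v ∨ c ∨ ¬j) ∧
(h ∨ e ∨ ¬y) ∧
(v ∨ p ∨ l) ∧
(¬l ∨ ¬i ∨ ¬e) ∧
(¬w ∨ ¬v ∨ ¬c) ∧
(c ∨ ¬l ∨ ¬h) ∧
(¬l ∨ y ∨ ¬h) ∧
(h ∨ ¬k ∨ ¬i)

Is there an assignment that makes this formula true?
Yes

Yes, the formula is satisfiable.

One satisfying assignment is: w=True, l=False, p=True, e=True, v=True, j=False, k=False, h=True, i=True, c=False, y=True, u=True

Verification: With this assignment, all 48 clauses evaluate to true.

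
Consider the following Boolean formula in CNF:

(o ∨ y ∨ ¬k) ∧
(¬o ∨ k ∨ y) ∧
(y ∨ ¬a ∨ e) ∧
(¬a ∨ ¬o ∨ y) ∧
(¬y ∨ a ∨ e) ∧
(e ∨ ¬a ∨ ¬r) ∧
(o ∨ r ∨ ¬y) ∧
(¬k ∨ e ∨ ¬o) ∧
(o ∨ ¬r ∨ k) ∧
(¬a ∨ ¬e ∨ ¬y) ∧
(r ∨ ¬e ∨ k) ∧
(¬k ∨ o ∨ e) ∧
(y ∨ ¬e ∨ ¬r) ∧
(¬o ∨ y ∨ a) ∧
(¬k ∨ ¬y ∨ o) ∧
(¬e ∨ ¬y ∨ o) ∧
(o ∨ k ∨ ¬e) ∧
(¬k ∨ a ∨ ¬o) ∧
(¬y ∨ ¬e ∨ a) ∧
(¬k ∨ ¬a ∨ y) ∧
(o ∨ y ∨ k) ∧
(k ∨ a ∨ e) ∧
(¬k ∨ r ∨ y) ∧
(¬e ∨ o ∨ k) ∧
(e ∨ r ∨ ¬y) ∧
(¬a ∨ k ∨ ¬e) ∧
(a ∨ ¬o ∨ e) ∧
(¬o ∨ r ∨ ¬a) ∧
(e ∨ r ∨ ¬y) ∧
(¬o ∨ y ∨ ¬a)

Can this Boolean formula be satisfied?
No

No, the formula is not satisfiable.

No assignment of truth values to the variables can make all 30 clauses true simultaneously.

The formula is UNSAT (unsatisfiable).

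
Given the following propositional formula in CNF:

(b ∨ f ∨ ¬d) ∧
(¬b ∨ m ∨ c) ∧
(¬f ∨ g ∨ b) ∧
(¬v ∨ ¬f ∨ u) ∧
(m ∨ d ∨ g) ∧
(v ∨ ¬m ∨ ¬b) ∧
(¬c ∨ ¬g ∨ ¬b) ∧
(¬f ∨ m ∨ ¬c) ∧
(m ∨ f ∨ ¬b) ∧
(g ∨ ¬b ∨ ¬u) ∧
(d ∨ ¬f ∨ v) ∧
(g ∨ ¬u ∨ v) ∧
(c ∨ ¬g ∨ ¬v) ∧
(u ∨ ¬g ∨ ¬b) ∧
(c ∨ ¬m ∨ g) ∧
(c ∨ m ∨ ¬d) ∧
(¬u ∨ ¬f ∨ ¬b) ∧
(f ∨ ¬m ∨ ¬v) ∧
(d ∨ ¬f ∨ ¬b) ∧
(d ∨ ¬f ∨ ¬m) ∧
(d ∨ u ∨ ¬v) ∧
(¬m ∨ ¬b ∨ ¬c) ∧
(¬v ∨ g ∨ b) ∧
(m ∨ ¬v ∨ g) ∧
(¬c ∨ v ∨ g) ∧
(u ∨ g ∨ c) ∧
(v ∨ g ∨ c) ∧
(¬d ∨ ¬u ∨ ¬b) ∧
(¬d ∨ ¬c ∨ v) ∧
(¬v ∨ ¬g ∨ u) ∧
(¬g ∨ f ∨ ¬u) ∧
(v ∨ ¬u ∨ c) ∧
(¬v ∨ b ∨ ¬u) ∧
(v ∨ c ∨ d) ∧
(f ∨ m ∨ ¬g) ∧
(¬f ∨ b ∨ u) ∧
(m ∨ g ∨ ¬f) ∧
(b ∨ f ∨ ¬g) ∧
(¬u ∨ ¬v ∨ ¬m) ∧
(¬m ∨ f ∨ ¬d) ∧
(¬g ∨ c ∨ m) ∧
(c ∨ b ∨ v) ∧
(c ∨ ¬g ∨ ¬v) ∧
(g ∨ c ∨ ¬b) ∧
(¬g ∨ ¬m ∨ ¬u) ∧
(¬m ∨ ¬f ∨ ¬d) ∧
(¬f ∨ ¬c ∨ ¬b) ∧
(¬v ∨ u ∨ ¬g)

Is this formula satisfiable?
No

No, the formula is not satisfiable.

No assignment of truth values to the variables can make all 48 clauses true simultaneously.

The formula is UNSAT (unsatisfiable).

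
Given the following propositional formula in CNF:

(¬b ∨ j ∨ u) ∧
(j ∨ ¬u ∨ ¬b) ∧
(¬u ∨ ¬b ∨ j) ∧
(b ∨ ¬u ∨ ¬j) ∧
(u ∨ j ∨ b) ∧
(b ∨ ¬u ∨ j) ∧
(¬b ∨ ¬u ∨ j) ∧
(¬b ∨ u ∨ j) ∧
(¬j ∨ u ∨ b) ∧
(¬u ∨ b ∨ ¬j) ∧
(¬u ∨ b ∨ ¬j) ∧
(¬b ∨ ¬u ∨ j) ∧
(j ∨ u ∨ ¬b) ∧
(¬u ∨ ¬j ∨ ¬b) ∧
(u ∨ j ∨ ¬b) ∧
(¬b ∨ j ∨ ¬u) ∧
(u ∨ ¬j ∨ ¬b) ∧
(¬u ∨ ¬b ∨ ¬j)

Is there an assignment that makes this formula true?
No

No, the formula is not satisfiable.

No assignment of truth values to the variables can make all 18 clauses true simultaneously.

The formula is UNSAT (unsatisfiable).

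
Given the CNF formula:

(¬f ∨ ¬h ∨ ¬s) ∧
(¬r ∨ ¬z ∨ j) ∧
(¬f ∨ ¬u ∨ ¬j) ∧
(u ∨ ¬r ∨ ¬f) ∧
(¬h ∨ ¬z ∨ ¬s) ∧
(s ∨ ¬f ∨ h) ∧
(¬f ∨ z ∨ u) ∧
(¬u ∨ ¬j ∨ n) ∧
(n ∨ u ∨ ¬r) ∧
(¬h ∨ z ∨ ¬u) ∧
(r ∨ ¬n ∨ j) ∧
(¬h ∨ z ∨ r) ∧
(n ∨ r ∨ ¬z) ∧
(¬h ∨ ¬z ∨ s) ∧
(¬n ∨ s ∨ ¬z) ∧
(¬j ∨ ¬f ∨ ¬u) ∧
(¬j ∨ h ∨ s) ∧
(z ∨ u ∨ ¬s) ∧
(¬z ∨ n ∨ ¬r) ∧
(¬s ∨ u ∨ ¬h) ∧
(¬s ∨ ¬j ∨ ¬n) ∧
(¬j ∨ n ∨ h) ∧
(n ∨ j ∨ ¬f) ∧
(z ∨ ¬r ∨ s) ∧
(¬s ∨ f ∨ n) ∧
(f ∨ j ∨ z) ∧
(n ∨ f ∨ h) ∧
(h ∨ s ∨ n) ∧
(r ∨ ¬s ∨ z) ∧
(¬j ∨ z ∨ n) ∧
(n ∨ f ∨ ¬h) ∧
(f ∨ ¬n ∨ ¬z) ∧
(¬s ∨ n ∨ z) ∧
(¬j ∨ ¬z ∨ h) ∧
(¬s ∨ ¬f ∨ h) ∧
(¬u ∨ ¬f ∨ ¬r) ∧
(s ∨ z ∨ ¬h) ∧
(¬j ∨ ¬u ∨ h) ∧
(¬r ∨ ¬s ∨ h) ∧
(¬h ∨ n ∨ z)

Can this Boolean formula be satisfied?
No

No, the formula is not satisfiable.

No assignment of truth values to the variables can make all 40 clauses true simultaneously.

The formula is UNSAT (unsatisfiable).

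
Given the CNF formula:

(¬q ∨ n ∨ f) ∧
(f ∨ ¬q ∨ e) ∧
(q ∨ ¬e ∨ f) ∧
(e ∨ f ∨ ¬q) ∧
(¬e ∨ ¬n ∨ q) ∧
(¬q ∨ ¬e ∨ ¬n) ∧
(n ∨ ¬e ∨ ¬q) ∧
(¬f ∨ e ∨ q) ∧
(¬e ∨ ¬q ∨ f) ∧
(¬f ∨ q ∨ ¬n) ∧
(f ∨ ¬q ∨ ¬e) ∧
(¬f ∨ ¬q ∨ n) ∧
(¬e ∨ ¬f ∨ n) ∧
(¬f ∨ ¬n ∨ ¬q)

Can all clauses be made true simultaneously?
Yes

Yes, the formula is satisfiable.

One satisfying assignment is: e=False, n=False, f=False, q=False

Verification: With this assignment, all 14 clauses evaluate to true.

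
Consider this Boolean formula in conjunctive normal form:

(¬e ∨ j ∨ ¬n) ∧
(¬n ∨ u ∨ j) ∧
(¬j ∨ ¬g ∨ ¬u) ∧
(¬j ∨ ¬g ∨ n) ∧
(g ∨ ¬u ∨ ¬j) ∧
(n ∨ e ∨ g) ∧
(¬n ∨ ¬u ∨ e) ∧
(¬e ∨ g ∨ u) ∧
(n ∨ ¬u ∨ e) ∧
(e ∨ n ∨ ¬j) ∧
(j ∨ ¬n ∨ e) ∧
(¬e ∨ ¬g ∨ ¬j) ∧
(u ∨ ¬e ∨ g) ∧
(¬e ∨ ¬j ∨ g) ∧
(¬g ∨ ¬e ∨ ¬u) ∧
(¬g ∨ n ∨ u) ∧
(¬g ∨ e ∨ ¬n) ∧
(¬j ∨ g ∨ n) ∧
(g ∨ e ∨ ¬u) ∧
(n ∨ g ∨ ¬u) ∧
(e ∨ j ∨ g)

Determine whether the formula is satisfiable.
Yes

Yes, the formula is satisfiable.

One satisfying assignment is: n=True, u=False, j=True, g=False, e=False

Verification: With this assignment, all 21 clauses evaluate to true.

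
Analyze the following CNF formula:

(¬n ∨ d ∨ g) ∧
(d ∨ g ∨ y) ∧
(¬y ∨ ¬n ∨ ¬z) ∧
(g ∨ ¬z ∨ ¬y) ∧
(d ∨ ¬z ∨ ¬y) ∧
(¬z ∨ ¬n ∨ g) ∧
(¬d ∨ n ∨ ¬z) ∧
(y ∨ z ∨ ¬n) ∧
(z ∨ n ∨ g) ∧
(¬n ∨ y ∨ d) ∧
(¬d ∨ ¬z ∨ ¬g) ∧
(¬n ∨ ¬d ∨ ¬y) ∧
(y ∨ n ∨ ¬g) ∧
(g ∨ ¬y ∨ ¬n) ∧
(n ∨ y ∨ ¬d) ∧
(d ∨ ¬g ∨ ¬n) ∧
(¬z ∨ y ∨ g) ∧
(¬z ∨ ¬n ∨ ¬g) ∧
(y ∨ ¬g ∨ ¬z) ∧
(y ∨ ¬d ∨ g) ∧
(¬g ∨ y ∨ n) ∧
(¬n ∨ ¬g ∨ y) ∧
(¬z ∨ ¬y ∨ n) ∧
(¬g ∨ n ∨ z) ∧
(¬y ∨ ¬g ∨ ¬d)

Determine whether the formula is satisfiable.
No

No, the formula is not satisfiable.

No assignment of truth values to the variables can make all 25 clauses true simultaneously.

The formula is UNSAT (unsatisfiable).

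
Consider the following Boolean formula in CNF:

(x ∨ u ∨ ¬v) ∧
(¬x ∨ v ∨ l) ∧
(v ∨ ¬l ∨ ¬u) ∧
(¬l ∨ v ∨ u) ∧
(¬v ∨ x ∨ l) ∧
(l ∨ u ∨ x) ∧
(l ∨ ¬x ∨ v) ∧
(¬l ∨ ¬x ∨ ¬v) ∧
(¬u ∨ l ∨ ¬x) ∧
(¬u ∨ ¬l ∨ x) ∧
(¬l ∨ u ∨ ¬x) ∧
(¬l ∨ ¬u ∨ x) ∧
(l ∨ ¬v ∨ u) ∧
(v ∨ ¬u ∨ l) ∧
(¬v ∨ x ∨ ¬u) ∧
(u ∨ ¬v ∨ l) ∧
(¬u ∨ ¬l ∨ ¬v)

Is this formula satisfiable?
No

No, the formula is not satisfiable.

No assignment of truth values to the variables can make all 17 clauses true simultaneously.

The formula is UNSAT (unsatisfiable).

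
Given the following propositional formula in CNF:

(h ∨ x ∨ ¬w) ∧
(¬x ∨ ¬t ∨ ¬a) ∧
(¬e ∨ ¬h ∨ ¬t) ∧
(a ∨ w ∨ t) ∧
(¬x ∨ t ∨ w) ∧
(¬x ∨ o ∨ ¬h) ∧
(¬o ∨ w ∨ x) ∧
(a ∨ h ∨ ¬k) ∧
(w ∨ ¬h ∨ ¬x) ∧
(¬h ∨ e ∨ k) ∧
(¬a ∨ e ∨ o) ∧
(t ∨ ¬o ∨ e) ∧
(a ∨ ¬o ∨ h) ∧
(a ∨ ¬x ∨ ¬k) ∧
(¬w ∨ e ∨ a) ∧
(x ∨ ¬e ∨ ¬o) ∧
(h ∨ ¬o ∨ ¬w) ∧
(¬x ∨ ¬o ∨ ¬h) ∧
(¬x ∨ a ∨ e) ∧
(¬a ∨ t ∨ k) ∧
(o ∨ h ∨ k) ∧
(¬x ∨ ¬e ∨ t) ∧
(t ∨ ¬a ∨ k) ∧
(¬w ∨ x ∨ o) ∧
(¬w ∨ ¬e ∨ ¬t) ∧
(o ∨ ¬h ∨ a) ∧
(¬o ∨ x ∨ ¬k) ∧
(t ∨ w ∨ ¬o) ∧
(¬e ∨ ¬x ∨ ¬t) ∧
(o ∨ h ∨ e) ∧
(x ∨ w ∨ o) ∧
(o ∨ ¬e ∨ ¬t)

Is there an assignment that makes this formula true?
No

No, the formula is not satisfiable.

No assignment of truth values to the variables can make all 32 clauses true simultaneously.

The formula is UNSAT (unsatisfiable).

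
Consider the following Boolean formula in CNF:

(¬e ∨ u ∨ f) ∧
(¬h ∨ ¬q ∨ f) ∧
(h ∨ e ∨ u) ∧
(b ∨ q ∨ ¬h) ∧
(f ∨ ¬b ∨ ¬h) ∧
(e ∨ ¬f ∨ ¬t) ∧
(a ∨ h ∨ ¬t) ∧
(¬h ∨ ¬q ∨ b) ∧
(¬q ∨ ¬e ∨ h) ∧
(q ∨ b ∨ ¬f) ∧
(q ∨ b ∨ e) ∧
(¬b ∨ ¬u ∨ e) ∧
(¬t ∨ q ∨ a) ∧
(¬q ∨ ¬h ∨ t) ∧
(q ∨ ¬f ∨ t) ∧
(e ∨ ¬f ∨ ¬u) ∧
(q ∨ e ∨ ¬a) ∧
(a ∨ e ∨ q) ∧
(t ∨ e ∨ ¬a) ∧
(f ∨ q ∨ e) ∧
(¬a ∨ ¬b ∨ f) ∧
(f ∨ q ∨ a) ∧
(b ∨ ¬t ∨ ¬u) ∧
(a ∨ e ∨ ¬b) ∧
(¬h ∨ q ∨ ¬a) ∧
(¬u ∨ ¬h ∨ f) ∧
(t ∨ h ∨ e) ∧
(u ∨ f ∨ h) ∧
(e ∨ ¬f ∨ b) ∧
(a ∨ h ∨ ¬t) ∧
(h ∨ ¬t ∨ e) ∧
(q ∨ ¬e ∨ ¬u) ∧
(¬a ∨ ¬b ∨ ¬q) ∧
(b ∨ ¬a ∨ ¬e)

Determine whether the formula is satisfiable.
Yes

Yes, the formula is satisfiable.

One satisfying assignment is: u=False, b=True, f=True, a=True, q=False, h=False, t=True, e=True

Verification: With this assignment, all 34 clauses evaluate to true.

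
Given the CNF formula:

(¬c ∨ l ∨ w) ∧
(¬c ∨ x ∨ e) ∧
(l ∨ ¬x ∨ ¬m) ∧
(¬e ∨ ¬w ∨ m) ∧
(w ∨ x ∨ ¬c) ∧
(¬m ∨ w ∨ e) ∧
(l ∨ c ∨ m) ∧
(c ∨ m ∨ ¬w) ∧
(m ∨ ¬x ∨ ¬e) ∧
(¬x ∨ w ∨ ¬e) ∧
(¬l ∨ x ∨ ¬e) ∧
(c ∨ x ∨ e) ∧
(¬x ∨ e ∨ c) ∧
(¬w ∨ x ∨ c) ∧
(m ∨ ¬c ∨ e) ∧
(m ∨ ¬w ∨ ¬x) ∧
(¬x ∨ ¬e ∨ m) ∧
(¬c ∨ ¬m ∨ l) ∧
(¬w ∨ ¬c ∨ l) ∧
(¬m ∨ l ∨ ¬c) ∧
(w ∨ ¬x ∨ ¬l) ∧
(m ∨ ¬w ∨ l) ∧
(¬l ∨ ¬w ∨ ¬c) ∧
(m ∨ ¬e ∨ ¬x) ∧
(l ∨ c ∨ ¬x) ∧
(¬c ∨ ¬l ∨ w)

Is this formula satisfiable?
Yes

Yes, the formula is satisfiable.

One satisfying assignment is: m=True, l=False, c=False, e=True, w=False, x=False

Verification: With this assignment, all 26 clauses evaluate to true.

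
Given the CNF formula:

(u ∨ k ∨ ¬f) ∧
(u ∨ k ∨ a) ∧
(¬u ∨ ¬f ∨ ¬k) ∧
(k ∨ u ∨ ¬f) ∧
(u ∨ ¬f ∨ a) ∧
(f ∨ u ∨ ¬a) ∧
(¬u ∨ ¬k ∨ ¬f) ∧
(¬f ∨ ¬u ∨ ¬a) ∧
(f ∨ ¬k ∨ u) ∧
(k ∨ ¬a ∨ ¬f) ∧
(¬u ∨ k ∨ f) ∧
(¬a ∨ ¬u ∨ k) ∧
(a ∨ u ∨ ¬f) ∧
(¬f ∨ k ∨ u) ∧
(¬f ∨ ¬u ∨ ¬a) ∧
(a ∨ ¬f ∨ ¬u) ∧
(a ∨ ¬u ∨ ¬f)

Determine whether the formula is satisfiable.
Yes

Yes, the formula is satisfiable.

One satisfying assignment is: k=True, f=False, a=False, u=True

Verification: With this assignment, all 17 clauses evaluate to true.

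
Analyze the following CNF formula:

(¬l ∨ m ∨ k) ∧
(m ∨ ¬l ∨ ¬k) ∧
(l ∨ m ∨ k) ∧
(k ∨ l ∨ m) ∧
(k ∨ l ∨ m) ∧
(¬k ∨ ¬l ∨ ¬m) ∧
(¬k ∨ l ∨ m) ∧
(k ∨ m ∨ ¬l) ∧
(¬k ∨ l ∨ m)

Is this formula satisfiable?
Yes

Yes, the formula is satisfiable.

One satisfying assignment is: k=False, l=False, m=True

Verification: With this assignment, all 9 clauses evaluate to true.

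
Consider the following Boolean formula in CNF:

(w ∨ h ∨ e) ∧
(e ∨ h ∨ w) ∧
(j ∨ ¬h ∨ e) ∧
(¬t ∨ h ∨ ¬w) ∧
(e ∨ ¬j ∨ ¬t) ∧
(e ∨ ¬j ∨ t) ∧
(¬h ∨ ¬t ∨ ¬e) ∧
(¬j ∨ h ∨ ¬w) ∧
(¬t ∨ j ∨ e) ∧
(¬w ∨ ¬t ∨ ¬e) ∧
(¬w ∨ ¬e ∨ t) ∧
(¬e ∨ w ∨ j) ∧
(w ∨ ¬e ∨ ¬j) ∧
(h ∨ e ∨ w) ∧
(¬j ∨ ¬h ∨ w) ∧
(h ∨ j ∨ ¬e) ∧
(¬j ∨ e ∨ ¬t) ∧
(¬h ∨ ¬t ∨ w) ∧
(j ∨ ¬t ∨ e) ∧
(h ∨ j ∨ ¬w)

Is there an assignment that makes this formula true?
No

No, the formula is not satisfiable.

No assignment of truth values to the variables can make all 20 clauses true simultaneously.

The formula is UNSAT (unsatisfiable).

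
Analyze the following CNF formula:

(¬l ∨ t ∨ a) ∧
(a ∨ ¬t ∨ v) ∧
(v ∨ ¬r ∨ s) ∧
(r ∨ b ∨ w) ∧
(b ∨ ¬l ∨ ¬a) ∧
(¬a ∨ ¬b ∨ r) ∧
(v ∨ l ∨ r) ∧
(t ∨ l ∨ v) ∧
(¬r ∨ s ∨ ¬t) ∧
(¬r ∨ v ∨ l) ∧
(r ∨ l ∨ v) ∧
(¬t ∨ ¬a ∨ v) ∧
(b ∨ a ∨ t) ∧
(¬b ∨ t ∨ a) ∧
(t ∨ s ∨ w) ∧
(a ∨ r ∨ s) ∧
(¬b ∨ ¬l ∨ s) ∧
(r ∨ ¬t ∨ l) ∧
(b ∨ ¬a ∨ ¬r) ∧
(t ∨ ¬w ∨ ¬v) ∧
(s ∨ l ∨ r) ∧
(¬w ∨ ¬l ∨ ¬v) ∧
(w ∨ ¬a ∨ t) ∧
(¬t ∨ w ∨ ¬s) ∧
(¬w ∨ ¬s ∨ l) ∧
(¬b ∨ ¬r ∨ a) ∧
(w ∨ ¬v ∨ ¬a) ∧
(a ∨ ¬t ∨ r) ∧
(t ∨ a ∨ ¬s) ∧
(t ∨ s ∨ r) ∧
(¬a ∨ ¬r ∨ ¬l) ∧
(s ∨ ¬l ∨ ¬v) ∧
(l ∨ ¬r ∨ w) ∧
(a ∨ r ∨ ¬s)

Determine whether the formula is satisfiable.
No

No, the formula is not satisfiable.

No assignment of truth values to the variables can make all 34 clauses true simultaneously.

The formula is UNSAT (unsatisfiable).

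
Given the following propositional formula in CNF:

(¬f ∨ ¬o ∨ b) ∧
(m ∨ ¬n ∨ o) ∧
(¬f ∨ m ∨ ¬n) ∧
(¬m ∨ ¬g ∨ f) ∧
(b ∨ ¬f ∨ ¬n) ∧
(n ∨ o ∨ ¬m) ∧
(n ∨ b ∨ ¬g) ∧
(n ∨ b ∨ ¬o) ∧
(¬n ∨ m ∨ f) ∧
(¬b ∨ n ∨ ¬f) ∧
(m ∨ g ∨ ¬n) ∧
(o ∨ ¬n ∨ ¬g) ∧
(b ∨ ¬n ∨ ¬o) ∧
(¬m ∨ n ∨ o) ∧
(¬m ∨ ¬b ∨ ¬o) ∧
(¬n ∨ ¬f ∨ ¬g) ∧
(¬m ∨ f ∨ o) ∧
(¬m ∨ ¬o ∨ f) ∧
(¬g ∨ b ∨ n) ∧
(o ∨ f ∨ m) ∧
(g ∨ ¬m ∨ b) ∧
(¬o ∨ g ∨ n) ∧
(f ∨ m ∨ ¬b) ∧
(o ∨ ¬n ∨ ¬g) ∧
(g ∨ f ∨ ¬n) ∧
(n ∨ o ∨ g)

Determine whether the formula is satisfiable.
Yes

Yes, the formula is satisfiable.

One satisfying assignment is: g=False, o=False, f=True, m=True, n=True, b=True

Verification: With this assignment, all 26 clauses evaluate to true.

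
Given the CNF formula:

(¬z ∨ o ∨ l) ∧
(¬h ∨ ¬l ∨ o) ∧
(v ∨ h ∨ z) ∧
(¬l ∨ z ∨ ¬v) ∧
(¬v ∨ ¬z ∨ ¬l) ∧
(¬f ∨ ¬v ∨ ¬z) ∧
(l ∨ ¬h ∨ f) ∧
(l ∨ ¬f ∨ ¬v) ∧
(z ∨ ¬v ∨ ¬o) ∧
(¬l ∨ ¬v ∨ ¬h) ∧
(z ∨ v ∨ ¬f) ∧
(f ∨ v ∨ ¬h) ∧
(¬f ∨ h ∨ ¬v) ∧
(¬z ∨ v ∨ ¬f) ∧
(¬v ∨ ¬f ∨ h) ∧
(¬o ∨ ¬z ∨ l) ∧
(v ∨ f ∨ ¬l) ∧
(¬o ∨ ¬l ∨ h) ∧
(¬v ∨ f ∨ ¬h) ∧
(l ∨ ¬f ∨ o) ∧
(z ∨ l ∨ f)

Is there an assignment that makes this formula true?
No

No, the formula is not satisfiable.

No assignment of truth values to the variables can make all 21 clauses true simultaneously.

The formula is UNSAT (unsatisfiable).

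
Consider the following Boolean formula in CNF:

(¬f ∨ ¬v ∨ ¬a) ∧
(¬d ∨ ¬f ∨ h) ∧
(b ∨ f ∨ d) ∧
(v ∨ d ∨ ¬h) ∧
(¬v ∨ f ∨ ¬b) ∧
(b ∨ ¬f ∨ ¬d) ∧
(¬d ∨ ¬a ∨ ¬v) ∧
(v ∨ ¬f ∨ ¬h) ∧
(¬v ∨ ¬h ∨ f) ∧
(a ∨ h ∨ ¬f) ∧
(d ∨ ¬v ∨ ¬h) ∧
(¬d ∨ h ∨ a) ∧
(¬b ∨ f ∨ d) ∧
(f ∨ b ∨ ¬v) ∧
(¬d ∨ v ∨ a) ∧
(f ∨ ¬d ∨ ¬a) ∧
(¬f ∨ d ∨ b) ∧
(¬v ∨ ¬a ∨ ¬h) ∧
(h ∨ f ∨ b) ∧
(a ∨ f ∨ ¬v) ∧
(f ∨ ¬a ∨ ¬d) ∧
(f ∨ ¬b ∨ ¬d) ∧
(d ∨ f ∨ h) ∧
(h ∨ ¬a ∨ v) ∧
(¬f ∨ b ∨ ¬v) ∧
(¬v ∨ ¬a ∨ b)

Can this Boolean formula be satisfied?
Yes

Yes, the formula is satisfiable.

One satisfying assignment is: f=True, b=True, v=True, d=True, h=True, a=False

Verification: With this assignment, all 26 clauses evaluate to true.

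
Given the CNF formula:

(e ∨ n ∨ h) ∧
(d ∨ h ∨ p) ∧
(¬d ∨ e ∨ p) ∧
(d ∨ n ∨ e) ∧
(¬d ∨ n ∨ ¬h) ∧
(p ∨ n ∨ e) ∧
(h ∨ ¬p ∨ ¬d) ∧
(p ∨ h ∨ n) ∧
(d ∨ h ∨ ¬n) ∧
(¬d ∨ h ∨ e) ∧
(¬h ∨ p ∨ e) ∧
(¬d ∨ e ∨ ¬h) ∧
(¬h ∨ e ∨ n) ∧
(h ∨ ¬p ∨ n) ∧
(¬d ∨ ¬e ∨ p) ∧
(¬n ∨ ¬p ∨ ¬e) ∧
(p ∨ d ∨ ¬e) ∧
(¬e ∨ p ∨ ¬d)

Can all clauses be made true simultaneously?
Yes

Yes, the formula is satisfiable.

One satisfying assignment is: d=False, e=False, p=True, h=True, n=True

Verification: With this assignment, all 18 clauses evaluate to true.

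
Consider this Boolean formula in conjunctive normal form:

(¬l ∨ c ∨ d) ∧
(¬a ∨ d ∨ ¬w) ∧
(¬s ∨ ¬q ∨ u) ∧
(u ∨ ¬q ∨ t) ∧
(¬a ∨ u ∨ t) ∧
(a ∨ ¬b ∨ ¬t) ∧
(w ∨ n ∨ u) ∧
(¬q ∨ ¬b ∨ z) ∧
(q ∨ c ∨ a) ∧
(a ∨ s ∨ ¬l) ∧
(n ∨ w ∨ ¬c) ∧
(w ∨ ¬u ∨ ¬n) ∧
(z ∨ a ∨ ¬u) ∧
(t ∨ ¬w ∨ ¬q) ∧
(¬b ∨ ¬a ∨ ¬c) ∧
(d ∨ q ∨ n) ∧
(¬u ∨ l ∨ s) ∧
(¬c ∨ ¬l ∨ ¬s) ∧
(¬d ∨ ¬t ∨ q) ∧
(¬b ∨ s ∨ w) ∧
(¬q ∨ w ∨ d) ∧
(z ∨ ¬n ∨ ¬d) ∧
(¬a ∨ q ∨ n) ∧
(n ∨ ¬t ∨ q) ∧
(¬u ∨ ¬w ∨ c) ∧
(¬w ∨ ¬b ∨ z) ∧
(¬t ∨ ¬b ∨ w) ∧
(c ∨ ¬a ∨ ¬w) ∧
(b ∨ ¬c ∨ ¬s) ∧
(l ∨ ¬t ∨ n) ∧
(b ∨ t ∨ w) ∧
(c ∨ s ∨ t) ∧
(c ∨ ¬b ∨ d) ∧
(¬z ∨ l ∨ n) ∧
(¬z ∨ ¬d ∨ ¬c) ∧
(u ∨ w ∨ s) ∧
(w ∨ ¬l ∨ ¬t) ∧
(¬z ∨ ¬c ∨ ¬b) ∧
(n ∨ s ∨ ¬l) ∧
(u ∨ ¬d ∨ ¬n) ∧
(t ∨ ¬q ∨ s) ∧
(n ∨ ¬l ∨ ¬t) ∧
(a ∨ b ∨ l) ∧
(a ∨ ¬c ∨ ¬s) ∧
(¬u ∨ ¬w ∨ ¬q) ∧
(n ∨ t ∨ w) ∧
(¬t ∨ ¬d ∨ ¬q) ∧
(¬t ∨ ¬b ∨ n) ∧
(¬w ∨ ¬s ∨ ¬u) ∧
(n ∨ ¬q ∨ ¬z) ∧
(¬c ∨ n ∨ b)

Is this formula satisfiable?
Yes

Yes, the formula is satisfiable.

One satisfying assignment is: s=True, d=False, z=True, q=False, c=False, a=True, u=False, l=False, t=True, b=False, w=False, n=True

Verification: With this assignment, all 51 clauses evaluate to true.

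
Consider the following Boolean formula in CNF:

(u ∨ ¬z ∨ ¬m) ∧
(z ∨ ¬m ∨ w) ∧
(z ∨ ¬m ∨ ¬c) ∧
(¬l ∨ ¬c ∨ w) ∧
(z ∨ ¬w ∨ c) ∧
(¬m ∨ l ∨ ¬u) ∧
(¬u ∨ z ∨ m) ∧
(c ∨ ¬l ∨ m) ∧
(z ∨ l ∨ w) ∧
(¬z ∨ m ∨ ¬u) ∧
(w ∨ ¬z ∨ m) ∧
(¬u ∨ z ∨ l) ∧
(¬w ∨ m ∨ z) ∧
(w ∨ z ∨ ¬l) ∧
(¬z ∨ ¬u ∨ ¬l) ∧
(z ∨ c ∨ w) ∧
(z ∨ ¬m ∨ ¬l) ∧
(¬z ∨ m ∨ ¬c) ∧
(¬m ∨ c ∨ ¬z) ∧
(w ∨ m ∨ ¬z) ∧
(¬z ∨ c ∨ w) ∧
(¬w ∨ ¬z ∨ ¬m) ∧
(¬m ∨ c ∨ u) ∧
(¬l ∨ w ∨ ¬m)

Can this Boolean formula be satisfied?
Yes

Yes, the formula is satisfiable.

One satisfying assignment is: z=True, m=False, u=False, w=True, c=False, l=False

Verification: With this assignment, all 24 clauses evaluate to true.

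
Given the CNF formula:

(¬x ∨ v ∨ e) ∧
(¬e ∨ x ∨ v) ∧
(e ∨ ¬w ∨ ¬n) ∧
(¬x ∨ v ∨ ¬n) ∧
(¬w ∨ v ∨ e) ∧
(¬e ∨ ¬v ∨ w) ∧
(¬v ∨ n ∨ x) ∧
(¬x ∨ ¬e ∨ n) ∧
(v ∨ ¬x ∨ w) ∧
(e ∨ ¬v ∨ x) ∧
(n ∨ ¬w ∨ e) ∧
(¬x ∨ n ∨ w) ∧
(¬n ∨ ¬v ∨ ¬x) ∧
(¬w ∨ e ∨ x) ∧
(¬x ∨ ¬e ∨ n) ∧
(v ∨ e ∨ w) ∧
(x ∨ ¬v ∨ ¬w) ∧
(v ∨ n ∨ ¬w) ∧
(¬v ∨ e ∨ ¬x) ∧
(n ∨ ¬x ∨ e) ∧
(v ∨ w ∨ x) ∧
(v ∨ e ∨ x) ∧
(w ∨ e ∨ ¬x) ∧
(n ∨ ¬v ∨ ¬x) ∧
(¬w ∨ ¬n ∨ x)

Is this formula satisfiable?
No

No, the formula is not satisfiable.

No assignment of truth values to the variables can make all 25 clauses true simultaneously.

The formula is UNSAT (unsatisfiable).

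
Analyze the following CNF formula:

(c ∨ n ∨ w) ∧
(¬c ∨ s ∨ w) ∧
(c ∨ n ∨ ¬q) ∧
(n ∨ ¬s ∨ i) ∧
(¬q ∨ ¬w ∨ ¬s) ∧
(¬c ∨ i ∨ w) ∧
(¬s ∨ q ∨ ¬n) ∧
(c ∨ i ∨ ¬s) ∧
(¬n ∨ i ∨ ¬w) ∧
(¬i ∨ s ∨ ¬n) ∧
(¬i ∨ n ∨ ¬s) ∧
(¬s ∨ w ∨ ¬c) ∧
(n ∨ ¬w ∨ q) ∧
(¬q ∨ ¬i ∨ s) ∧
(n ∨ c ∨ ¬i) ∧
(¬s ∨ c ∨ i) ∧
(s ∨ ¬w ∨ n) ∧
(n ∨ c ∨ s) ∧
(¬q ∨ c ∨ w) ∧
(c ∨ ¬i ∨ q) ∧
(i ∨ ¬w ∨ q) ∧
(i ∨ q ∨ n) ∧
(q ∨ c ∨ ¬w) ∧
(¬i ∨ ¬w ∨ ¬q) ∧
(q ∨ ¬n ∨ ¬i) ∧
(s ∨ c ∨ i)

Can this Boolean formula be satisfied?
No

No, the formula is not satisfiable.

No assignment of truth values to the variables can make all 26 clauses true simultaneously.

The formula is UNSAT (unsatisfiable).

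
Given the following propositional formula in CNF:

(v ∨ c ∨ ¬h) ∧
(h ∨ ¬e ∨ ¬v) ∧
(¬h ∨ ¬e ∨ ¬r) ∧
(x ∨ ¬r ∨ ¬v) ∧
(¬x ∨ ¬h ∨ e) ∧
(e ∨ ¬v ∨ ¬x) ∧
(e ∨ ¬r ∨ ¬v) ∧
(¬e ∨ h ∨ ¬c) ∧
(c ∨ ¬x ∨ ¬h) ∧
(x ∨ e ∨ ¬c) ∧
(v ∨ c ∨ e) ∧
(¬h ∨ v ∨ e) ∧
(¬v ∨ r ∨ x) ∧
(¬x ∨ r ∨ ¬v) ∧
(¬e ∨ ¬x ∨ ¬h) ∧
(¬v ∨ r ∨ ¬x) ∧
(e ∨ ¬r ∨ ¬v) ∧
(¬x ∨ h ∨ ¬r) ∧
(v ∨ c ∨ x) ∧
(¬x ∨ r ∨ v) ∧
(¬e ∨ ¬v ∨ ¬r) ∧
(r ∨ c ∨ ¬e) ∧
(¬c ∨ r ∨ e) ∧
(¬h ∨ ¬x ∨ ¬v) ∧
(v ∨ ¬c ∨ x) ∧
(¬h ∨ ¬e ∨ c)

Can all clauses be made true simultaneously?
No

No, the formula is not satisfiable.

No assignment of truth values to the variables can make all 26 clauses true simultaneously.

The formula is UNSAT (unsatisfiable).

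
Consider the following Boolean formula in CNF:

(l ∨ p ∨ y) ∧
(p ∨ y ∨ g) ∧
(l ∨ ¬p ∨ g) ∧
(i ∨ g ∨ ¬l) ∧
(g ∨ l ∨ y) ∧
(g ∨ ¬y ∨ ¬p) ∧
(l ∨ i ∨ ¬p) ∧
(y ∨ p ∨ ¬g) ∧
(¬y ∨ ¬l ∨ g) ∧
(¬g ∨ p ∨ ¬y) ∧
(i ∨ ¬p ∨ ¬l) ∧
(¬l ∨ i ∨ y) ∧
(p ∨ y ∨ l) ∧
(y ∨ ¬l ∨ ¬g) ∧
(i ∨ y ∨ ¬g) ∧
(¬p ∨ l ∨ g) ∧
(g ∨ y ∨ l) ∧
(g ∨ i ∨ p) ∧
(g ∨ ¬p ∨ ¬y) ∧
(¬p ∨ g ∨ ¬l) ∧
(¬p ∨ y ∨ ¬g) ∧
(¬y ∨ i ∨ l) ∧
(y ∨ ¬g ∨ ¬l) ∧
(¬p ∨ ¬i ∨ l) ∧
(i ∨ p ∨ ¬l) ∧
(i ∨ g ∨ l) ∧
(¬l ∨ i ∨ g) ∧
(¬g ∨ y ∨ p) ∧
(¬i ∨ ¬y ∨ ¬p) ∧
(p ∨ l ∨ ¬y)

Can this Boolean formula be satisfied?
No

No, the formula is not satisfiable.

No assignment of truth values to the variables can make all 30 clauses true simultaneously.

The formula is UNSAT (unsatisfiable).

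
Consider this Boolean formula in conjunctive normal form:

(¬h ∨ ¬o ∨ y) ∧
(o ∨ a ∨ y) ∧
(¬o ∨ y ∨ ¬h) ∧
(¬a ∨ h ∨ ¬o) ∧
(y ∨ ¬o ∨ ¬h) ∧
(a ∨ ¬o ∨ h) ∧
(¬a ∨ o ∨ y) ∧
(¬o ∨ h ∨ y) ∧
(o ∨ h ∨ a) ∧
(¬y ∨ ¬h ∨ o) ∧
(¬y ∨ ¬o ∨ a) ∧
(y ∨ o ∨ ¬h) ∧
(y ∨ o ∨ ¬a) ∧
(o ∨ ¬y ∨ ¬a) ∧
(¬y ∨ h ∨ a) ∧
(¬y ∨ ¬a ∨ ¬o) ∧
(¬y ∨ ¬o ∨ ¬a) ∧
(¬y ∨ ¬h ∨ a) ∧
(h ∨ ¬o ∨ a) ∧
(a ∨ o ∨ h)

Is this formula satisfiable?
No

No, the formula is not satisfiable.

No assignment of truth values to the variables can make all 20 clauses true simultaneously.

The formula is UNSAT (unsatisfiable).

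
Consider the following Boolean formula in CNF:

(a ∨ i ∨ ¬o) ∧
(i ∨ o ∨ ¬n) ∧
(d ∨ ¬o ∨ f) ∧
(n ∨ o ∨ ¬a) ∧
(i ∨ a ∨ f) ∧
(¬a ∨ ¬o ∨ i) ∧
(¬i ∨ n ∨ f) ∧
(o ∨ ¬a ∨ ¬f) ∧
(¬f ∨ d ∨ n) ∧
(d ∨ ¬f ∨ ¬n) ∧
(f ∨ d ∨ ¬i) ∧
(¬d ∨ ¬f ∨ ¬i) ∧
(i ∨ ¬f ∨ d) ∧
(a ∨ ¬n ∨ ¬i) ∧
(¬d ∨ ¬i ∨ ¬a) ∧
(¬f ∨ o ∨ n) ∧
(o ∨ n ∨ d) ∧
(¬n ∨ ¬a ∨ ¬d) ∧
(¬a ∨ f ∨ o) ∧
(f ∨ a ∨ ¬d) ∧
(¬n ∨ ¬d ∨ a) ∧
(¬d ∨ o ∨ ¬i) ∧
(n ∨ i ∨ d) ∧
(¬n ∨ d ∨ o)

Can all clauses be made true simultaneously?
No

No, the formula is not satisfiable.

No assignment of truth values to the variables can make all 24 clauses true simultaneously.

The formula is UNSAT (unsatisfiable).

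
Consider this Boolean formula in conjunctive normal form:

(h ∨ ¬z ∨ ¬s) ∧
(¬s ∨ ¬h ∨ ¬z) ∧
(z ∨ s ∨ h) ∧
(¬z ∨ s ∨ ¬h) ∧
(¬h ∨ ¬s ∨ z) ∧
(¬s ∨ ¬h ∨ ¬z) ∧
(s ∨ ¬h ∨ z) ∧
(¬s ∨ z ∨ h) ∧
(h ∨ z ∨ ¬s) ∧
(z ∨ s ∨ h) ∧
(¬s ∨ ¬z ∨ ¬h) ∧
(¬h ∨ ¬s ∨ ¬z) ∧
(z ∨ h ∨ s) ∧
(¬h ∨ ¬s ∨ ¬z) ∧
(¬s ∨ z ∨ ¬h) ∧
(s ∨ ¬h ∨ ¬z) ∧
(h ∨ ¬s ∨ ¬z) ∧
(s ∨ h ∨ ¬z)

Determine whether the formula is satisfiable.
No

No, the formula is not satisfiable.

No assignment of truth values to the variables can make all 18 clauses true simultaneously.

The formula is UNSAT (unsatisfiable).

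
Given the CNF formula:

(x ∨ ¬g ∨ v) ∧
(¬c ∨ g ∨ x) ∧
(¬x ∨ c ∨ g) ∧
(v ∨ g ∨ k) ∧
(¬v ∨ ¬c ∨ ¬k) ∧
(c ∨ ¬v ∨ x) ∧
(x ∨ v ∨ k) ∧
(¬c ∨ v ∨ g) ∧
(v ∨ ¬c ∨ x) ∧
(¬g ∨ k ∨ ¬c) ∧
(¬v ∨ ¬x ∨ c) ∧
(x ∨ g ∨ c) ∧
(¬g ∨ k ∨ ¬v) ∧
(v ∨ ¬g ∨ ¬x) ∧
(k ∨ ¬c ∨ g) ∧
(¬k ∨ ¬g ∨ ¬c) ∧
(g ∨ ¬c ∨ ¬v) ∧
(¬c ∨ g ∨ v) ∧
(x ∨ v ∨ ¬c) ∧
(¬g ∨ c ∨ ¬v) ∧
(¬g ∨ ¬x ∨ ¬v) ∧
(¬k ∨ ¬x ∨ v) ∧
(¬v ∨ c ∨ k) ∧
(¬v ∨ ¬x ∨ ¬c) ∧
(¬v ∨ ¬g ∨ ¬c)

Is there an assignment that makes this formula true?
No

No, the formula is not satisfiable.

No assignment of truth values to the variables can make all 25 clauses true simultaneously.

The formula is UNSAT (unsatisfiable).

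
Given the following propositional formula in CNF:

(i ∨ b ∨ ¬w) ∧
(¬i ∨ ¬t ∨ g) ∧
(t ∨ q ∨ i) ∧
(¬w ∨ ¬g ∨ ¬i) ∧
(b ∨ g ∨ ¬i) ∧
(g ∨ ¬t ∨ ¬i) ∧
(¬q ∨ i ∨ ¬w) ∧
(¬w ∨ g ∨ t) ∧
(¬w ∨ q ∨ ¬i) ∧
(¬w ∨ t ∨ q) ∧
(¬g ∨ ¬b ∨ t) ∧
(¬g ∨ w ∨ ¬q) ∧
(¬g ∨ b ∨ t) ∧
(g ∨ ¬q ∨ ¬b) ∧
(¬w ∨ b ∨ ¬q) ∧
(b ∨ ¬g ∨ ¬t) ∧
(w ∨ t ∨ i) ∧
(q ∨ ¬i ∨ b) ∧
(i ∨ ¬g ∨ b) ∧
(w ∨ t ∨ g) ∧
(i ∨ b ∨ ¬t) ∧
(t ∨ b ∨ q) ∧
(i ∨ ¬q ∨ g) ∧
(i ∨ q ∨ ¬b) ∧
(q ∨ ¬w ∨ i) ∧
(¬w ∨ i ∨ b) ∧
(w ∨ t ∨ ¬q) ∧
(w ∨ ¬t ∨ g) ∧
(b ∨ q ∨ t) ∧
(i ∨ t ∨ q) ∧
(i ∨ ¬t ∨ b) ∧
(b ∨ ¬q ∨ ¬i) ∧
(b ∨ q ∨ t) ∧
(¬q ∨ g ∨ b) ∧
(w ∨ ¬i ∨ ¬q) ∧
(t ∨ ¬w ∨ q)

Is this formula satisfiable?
Yes

Yes, the formula is satisfiable.

One satisfying assignment is: w=False, b=True, t=True, q=False, g=True, i=True

Verification: With this assignment, all 36 clauses evaluate to true.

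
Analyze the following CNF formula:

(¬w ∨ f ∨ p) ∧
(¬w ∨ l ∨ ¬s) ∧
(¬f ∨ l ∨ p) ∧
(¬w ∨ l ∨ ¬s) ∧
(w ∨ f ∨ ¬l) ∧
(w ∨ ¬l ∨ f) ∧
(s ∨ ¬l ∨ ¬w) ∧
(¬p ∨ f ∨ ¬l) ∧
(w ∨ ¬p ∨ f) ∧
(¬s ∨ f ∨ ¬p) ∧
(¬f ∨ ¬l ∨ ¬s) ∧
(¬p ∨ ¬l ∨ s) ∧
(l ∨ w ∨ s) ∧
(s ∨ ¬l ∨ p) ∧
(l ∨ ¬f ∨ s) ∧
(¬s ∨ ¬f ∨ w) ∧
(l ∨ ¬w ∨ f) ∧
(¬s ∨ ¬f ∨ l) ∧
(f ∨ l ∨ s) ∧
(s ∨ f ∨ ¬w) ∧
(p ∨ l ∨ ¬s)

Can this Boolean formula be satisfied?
No

No, the formula is not satisfiable.

No assignment of truth values to the variables can make all 21 clauses true simultaneously.

The formula is UNSAT (unsatisfiable).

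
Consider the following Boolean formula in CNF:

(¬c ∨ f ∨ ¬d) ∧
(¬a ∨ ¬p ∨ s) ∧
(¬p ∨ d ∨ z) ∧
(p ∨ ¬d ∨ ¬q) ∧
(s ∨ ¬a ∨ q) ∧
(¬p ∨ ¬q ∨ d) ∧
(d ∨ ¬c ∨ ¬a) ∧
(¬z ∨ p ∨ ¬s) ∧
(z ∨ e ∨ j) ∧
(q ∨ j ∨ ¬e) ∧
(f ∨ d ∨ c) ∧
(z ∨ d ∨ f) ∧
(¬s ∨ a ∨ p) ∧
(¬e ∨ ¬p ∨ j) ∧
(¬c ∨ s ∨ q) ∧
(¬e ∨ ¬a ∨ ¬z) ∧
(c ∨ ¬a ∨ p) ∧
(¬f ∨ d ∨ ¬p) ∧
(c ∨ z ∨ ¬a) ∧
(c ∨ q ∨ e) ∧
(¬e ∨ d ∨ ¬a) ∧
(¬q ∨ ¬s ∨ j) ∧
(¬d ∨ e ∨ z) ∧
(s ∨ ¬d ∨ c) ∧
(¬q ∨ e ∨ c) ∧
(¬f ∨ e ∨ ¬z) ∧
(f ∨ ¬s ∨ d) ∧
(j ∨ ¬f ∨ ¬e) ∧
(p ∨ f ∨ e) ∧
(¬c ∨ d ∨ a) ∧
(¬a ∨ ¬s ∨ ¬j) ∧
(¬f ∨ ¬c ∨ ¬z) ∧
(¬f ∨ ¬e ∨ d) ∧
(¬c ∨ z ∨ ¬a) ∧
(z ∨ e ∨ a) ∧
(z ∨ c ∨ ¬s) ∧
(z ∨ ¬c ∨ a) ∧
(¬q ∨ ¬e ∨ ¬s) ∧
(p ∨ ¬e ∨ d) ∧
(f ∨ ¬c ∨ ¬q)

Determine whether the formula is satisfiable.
Yes

Yes, the formula is satisfiable.

One satisfying assignment is: j=True, p=True, s=True, d=True, f=True, c=False, a=False, q=False, z=True, e=True

Verification: With this assignment, all 40 clauses evaluate to true.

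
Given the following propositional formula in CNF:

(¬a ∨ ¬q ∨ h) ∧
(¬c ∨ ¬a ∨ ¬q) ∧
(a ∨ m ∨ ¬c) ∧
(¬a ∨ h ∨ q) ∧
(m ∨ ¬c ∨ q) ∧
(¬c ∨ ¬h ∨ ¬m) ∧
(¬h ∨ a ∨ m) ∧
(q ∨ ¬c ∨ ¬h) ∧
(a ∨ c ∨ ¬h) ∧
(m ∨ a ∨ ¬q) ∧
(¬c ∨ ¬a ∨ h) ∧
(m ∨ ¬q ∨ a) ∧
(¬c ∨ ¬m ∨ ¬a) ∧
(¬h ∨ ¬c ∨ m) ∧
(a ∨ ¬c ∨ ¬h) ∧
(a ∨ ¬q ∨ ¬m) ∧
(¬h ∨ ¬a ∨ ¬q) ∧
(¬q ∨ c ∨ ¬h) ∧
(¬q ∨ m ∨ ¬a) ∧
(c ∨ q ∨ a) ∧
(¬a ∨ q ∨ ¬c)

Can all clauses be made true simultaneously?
Yes

Yes, the formula is satisfiable.

One satisfying assignment is: h=True, c=False, m=False, q=False, a=True

Verification: With this assignment, all 21 clauses evaluate to true.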